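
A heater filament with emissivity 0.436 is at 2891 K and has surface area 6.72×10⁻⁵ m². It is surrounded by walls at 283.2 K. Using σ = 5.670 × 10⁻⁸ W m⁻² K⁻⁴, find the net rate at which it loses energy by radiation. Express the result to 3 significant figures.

Net loss ≈ 116 W

Area A = 6.72×10⁻⁵ m².
Net radiated power P_net = εσA(T⁴ − T₀⁴) = 0.436×5.670×10⁻⁸×6.72×10⁻⁵×(2891⁴ − 283.2⁴).
T⁴ − T₀⁴ = 6.98542×10¹³ − 6.43240×10⁹ = 6.98478×10¹³ K⁴, so P_net = 116 W.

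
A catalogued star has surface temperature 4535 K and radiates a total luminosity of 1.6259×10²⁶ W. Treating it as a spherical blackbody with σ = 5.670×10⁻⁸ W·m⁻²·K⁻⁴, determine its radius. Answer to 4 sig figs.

L = 4πR²σT⁴ ⇒ R = √(L/(4πσT⁴)).
σT⁴ = 2.39824×10⁷ W/m², so R = √(1.6259×10²⁶/(4π×2.39824×10⁷)) = 7.345×10⁸ m.

R ≈ 7.345×10⁸ m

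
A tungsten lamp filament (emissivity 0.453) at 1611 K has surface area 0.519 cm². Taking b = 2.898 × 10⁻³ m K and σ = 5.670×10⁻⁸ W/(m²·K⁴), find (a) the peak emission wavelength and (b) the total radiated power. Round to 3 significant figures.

λ_max ≈ 1.80 μm; P ≈ 8.98 W

(a) λ_max = b/T = 2.898×10⁻³/1611 = 1.799×10⁻⁶ m = 1.80 μm.
Area A = 0.519 cm² = 5.19×10⁻⁵ m².
(b) P = εσAT⁴ = 0.453×5.670×10⁻⁸×5.19×10⁻⁵×(1611)⁴ = 8.98 W.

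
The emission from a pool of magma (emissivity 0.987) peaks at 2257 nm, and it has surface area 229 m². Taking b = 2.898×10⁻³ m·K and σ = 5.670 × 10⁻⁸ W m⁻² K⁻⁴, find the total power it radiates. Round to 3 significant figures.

P ≈ 3.48×10⁷ W

Wien's law: T = b/λ_max = 2.898×10⁻³/2.257×10⁻⁶ = 1284.01 K.
Area A = 229 m².
Then P = εσAT⁴ = 0.987×5.670×10⁻⁸×229×(1284.01)⁴ = 3.48×10⁷ W.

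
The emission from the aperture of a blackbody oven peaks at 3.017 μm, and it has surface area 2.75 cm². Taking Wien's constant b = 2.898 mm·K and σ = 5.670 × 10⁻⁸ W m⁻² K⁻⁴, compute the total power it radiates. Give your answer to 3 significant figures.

Wien's law: T = b/λ_max = 2.898×10⁻³/3.017×10⁻⁶ = 960.557 K.
Area A = 2.75 cm² = 2.75×10⁻⁴ m².
Then P = σAT⁴ = 5.670×10⁻⁸×2.75×10⁻⁴×(960.557)⁴ = 13.3 W.

P ≈ 13.3 W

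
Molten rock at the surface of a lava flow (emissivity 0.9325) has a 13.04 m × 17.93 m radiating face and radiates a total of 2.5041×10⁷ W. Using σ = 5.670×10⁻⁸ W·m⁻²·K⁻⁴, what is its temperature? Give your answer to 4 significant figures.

T ≈ 1193 K

Area A = 13.04 × 17.93 = 233.807 m².
P = εσAT⁴ ⇒ T = (P/(εσA))^(1/4) = (2.5041×10⁷/(0.9325×5.670×10⁻⁸×233.807))^(1/4) = 1193 K.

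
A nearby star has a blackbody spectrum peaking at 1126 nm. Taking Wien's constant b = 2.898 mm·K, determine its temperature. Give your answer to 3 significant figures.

T ≈ 2.57×10³ K

Wien's law gives T = b/λ_max = (2.898×10⁻³ m·K)/(1.126×10⁻⁶ m) = 2.57×10³ K.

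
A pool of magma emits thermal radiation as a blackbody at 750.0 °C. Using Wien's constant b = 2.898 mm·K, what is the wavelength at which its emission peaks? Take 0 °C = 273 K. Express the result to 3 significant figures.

λ_max ≈ 2.83 μm

T = 750.0 °C + 273 = 1023.0 K.
Wien's displacement law: λ_max = b/T = (2.898×10⁻³ m·K)/(1023.0 K) = 2.833×10⁻⁶ m.
That is 2.83 μm, in the infrared range.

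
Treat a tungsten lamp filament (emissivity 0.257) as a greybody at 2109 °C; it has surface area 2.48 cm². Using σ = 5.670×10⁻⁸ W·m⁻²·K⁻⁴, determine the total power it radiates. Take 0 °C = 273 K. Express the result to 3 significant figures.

T = 2109 °C + 273 = 2382 K.
Area A = 2.48 cm² = 2.48×10⁻⁴ m².
P = εσAT⁴ = 0.257 × 5.670×10⁻⁸ × 2.48×10⁻⁴ × (2382)⁴ = 116 W.

P ≈ 116 W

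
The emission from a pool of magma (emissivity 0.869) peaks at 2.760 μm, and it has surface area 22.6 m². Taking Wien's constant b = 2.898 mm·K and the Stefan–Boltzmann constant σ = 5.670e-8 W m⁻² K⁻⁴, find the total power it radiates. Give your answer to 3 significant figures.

Wien's law: T = b/λ_max = 2.898×10⁻³/2.760×10⁻⁶ = 1050.00 K.
Area A = 22.6 m².
Then P = εσAT⁴ = 0.869×5.670×10⁻⁸×22.6×(1050.00)⁴ = 1.35×10⁶ W.

P ≈ 1.35×10⁶ W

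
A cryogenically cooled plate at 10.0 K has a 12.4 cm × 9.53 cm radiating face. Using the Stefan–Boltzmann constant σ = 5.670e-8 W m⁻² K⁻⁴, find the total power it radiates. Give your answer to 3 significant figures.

P ≈ 6.70×10⁻⁶ W

Area A = 0.124 × 0.0953 = 0.0118172 m².
P = σAT⁴ = 5.670×10⁻⁸ × 0.0118172 × (10.0)⁴ = 6.70×10⁻⁶ W.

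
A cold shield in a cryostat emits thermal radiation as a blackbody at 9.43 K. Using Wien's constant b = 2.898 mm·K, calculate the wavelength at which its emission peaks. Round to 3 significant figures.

Wien's displacement law: λ_max = b/T = (2.898×10⁻³ m·K)/(9.43 K) = 3.073×10⁻⁴ m.
That is 0.307 mm, in the infrared range.

λ_max ≈ 0.307 mm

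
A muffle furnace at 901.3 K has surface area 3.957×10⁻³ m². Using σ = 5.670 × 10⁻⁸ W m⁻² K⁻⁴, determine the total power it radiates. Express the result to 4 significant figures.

Area A = 3.957×10⁻³ m².
P = σAT⁴ = 5.670×10⁻⁸ × 3.957×10⁻³ × (901.3)⁴ = 148.1 W.

P ≈ 148.1 W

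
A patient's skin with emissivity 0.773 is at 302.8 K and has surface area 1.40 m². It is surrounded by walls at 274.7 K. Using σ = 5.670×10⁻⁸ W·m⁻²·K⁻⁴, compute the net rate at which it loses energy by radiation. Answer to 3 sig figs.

Area A = 1.40 m².
Net radiated power P_net = εσA(T⁴ − T₀⁴) = 0.773×5.670×10⁻⁸×1.40×(302.8⁴ − 274.7⁴).
T⁴ − T₀⁴ = 8.40666×10⁹ − 5.69423×10⁹ = 2.71243×10⁹ K⁴, so P_net = 166 W.

Net loss ≈ 166 W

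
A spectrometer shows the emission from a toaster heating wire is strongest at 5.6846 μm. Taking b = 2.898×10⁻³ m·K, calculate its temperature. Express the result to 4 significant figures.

T ≈ 509.8 K

Wien's law gives T = b/λ_max = (2.898×10⁻³ m·K)/(5.6846×10⁻⁶ m) = 509.8 K.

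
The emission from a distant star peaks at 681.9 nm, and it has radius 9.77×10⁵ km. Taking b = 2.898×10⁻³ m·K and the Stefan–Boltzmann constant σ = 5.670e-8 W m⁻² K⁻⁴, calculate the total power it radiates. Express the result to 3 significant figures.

P ≈ 2.22×10²⁶ W

Wien's law: T = b/λ_max = 2.898×10⁻³/6.819×10⁻⁷ = 4249.89 K.
Surface area A = 4πR² = 4π(9.77×10⁸ m)² = 1.19950×10¹⁹ m².
Then P = σAT⁴ = 5.670×10⁻⁸×1.19950×10¹⁹×(4249.89)⁴ = 2.22×10²⁶ W.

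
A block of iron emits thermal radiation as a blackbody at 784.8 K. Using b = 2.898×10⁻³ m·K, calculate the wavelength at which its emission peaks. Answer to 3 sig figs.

λ_max ≈ 3.69 μm

Wien's displacement law: λ_max = b/T = (2.898×10⁻³ m·K)/(784.8 K) = 3.693×10⁻⁶ m.
That is 3.69 μm, in the infrared range.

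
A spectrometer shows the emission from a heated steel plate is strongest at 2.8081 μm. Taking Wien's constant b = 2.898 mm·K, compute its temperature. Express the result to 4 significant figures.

Wien's law gives T = b/λ_max = (2.898×10⁻³ m·K)/(2.8081×10⁻⁶ m) = 1032 K.

T ≈ 1032 K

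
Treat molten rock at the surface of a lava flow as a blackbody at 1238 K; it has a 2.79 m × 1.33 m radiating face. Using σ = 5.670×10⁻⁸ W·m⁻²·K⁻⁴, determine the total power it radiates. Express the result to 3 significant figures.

P ≈ 4.94×10⁵ W

Area A = 2.79 × 1.33 = 3.7107 m².
P = σAT⁴ = 5.670×10⁻⁸ × 3.7107 × (1238)⁴ = 4.94×10⁵ W.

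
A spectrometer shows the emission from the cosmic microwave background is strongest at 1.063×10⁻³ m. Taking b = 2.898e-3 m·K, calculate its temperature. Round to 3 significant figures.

Wien's law gives T = b/λ_max = (2.898×10⁻³ m·K)/(1.063×10⁻³ m) = 2.73 K.

T ≈ 2.73 K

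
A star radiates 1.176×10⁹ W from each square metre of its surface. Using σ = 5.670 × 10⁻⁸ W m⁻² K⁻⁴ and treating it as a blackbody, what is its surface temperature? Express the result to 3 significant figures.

T ≈ 1.20×10⁴ K

I = σT⁴, so T = (I/σ)^(1/4) = (1.176×10⁹/(5.670×10⁻⁸))^(1/4) = 1.20×10⁴ K.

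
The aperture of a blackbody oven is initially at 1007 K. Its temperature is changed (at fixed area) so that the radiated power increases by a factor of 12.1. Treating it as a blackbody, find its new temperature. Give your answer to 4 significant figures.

T₂ ≈ 1878 K

P ∝ T⁴, so T₂/T₁ = (P₂/P₁)^(1/4) = (12.1)^(1/4) = 1.86508.
T₂ = 1007 × 1.86508 = 1878 K.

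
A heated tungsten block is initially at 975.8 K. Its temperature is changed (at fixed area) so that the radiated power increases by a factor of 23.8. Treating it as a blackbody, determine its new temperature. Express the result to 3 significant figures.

T₂ ≈ 2.16×10³ K

P ∝ T⁴, so T₂/T₁ = (P₂/P₁)^(1/4) = (23.8)^(1/4) = 2.20874.
T₂ = 975.8 × 2.20874 = 2.16×10³ K.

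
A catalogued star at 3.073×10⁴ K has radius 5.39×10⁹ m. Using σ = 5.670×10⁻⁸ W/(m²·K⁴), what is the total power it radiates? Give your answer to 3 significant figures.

Surface area A = 4πR² = 4π(5.39×10⁹ m)² = 3.65079×10²⁰ m².
P = σAT⁴ = 5.670×10⁻⁸ × 3.65079×10²⁰ × (3.073×10⁴)⁴ = 1.85×10³¹ W.

P ≈ 1.85×10³¹ W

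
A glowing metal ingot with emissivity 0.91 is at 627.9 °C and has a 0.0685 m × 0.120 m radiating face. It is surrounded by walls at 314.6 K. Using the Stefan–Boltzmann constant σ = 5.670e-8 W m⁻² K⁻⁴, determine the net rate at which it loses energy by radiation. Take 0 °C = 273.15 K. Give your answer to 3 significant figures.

Net loss ≈ 275 W

T = 627.9 °C + 273.15 = 901.05 K.
Area A = 0.0685 × 0.120 = 8.22×10⁻³ m².
Net radiated power P_net = εσA(T⁴ − T₀⁴) = 0.91×5.670×10⁻⁸×8.22×10⁻³×(901.05⁴ − 314.6⁴).
T⁴ − T₀⁴ = 6.59167×10¹¹ − 9.79569×10⁹ = 6.49371×10¹¹ K⁴, so P_net = 275 W.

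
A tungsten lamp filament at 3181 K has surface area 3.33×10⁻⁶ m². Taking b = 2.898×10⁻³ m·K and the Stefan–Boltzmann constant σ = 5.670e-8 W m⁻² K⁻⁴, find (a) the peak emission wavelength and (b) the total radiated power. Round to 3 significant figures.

(a) λ_max = b/T = 2.898×10⁻³/3181 = 9.110×10⁻⁷ m = 0.911 μm.
Area A = 3.33×10⁻⁶ m².
(b) P = σAT⁴ = 5.670×10⁻⁸×3.33×10⁻⁶×(3181)⁴ = 19.3 W.

λ_max ≈ 0.911 μm; P ≈ 19.3 W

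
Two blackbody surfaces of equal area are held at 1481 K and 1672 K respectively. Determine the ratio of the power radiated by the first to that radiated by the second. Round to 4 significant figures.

With equal areas, P₁/P₂ = (T₁/T₂)⁴ = (1481/1672)⁴ = 0.6156.

P₁/P₂ ≈ 0.6156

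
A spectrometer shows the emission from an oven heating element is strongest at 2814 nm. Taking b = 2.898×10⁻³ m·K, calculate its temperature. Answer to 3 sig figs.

T ≈ 1.03×10³ K

Wien's law gives T = b/λ_max = (2.898×10⁻³ m·K)/(2.814×10⁻⁶ m) = 1.03×10³ K.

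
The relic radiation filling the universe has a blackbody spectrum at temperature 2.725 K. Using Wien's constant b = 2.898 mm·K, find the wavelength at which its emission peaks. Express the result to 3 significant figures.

Wien's displacement law: λ_max = b/T = (2.898×10⁻³ m·K)/(2.725 K) = 1.063×10⁻³ m.
That is 1.06 mm, in the microwave range.

λ_max ≈ 1.06 mm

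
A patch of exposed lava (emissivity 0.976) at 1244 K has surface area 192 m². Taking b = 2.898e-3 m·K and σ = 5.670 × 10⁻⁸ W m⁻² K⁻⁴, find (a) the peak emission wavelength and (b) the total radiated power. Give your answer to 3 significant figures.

(a) λ_max = b/T = 2.898×10⁻³/1244 = 2.330×10⁻⁶ m = 2.33 μm.
Area A = 192 m².
(b) P = εσAT⁴ = 0.976×5.670×10⁻⁸×192×(1244)⁴ = 2.54×10⁷ W.

λ_max ≈ 2.33 μm; P ≈ 2.54×10⁷ W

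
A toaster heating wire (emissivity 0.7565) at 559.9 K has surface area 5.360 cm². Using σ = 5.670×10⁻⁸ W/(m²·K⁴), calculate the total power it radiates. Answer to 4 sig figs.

Area A = 5.360 cm² = 5.360×10⁻⁴ m².
P = εσAT⁴ = 0.7565 × 5.670×10⁻⁸ × 5.360×10⁻⁴ × (559.9)⁴ = 2.259 W.

P ≈ 2.259 W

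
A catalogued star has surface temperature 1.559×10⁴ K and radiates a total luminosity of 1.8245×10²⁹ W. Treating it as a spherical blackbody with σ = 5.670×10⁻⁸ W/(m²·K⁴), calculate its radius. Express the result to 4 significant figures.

L = 4πR²σT⁴ ⇒ R = √(L/(4πσT⁴)).
σT⁴ = 3.34940×10⁹ W/m², so R = √(1.8245×10²⁹/(4π×3.34940×10⁹)) = 2.082×10⁹ m.

R ≈ 2.082×10⁹ m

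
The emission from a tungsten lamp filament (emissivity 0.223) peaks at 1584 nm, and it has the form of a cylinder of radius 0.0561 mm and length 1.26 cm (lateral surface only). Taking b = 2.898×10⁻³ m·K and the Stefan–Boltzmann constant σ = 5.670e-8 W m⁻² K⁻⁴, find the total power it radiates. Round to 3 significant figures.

Wien's law: T = b/λ_max = 2.898×10⁻³/1.584×10⁻⁶ = 1829.55 K.
Lateral area A = 2πrL = 2π×5.61×10⁻⁵×0.0126 = 4.44133×10⁻⁶ m².
Then P = εσAT⁴ = 0.223×5.670×10⁻⁸×4.44133×10⁻⁶×(1829.55)⁴ = 0.629 W.

P ≈ 0.629 W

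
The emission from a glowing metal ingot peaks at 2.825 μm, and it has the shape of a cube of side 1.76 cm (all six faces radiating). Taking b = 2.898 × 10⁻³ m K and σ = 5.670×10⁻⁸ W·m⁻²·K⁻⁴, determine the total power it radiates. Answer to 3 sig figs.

Wien's law: T = b/λ_max = 2.898×10⁻³/2.825×10⁻⁶ = 1025.84 K.
Area A = 6s² = 6×(0.0176 m)² = 1.85856×10⁻³ m².
Then P = σAT⁴ = 5.670×10⁻⁸×1.85856×10⁻³×(1025.84)⁴ = 117 W.

P ≈ 117 W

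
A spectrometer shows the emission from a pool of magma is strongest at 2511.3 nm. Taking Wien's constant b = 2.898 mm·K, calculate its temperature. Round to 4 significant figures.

T ≈ 1154 K

Wien's law gives T = b/λ_max = (2.898×10⁻³ m·K)/(2.5113×10⁻⁶ m) = 1154 K.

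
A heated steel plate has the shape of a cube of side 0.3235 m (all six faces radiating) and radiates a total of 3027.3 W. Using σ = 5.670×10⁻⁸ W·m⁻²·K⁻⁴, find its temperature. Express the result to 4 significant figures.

T ≈ 540.0 K

Area A = 6s² = 6×(0.3235 m)² = 0.627914 m².
P = σAT⁴ ⇒ T = (P/(σA))^(1/4) = (3027.3/(5.670×10⁻⁸×0.627914))^(1/4) = 540.0 K.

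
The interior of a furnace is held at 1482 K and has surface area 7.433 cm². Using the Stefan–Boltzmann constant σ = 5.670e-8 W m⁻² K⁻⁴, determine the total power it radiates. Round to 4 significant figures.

Area A = 7.433 cm² = 7.433×10⁻⁴ m².
P = σAT⁴ = 5.670×10⁻⁸ × 7.433×10⁻⁴ × (1482)⁴ = 203.3 W.

P ≈ 203.3 W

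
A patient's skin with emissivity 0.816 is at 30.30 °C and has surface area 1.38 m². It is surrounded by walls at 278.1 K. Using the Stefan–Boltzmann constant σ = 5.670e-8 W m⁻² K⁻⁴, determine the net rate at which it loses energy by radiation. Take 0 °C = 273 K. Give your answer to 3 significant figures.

T = 30.30 °C + 273 = 303.30 K.
Area A = 1.38 m².
Net radiated power P_net = εσA(T⁴ − T₀⁴) = 0.816×5.670×10⁻⁸×1.38×(303.30⁴ − 278.1⁴).
T⁴ − T₀⁴ = 8.46232×10⁹ − 5.98142×10⁹ = 2.48090×10⁹ K⁴, so P_net = 158 W.

Net loss ≈ 158 W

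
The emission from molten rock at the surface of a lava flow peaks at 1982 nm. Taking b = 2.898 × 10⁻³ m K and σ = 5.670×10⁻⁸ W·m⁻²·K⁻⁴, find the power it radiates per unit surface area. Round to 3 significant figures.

I ≈ 2.59×10⁵ W/m²

Wien's law: T = b/λ_max = 2.898×10⁻³/1.982×10⁻⁶ = 1462.16 K.
Then I = σT⁴ = 5.670×10⁻⁸×(1462.16)⁴ = 2.59×10⁵ W/m².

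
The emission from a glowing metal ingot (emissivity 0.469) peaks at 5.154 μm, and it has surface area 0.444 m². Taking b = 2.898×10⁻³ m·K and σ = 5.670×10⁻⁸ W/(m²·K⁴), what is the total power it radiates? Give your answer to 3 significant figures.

Wien's law: T = b/λ_max = 2.898×10⁻³/5.154×10⁻⁶ = 562.282 K.
Area A = 0.444 m².
Then P = εσAT⁴ = 0.469×5.670×10⁻⁸×0.444×(562.282)⁴ = 1.18×10³ W.

P ≈ 1.18×10³ W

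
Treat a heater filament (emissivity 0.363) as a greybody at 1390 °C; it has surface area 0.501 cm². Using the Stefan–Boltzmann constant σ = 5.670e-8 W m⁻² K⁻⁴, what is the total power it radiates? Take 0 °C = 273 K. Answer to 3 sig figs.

T = 1390 °C + 273 = 1663 K.
Area A = 0.501 cm² = 5.01×10⁻⁵ m².
P = εσAT⁴ = 0.363 × 5.670×10⁻⁸ × 5.01×10⁻⁵ × (1663)⁴ = 7.89 W.

P ≈ 7.89 W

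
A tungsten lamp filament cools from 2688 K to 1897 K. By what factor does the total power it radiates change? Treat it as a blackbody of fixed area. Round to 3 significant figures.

P ∝ T⁴, so P₂/P₁ = (T₂/T₁)⁴ = (1897/2688)⁴ = (0.705729)⁴ = 0.248.

P₂/P₁ ≈ 0.248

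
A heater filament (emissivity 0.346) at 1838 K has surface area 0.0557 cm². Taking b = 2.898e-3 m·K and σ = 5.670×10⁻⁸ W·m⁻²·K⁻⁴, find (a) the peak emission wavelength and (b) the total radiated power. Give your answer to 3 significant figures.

λ_max ≈ 1.58×10³ nm; P ≈ 1.25 W

(a) λ_max = b/T = 2.898×10⁻³/1838 = 1.577×10⁻⁶ m = 1.58×10³ nm.
Area A = 0.0557 cm² = 5.57×10⁻⁶ m².
(b) P = εσAT⁴ = 0.346×5.670×10⁻⁸×5.57×10⁻⁶×(1838)⁴ = 1.25 W.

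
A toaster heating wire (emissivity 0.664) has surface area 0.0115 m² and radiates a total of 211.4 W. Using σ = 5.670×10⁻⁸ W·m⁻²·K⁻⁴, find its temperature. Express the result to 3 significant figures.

T ≈ 836 K

Area A = 0.0115 m².
P = εσAT⁴ ⇒ T = (P/(εσA))^(1/4) = (211.4/(0.664×5.670×10⁻⁸×0.0115))^(1/4) = 836 K.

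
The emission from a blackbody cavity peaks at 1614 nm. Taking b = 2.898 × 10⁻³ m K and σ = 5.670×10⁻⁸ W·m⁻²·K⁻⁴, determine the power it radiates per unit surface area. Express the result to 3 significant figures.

I ≈ 5.89×10⁵ W/m²

Wien's law: T = b/λ_max = 2.898×10⁻³/1.614×10⁻⁶ = 1795.54 K.
Then I = σT⁴ = 5.670×10⁻⁸×(1795.54)⁴ = 5.89×10⁵ W/m².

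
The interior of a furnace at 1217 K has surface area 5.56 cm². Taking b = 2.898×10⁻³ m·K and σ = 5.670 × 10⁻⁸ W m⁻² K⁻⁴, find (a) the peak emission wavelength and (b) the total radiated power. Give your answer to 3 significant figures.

λ_max ≈ 2.38 μm; P ≈ 69.2 W

(a) λ_max = b/T = 2.898×10⁻³/1217 = 2.381×10⁻⁶ m = 2.38 μm.
Area A = 5.56 cm² = 5.56×10⁻⁴ m².
(b) P = σAT⁴ = 5.670×10⁻⁸×5.56×10⁻⁴×(1217)⁴ = 69.2 W.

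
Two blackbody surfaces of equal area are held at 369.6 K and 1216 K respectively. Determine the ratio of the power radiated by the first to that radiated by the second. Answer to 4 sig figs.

With equal areas, P₁/P₂ = (T₁/T₂)⁴ = (369.6/1216)⁴ = 8.535×10⁻³.

P₁/P₂ ≈ 8.535×10⁻³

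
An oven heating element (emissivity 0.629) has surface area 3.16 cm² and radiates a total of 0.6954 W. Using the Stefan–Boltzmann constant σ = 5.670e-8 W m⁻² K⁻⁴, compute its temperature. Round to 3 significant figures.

T ≈ 498 K

Area A = 3.16 cm² = 3.16×10⁻⁴ m².
P = εσAT⁴ ⇒ T = (P/(εσA))^(1/4) = (0.6954/(0.629×5.670×10⁻⁸×3.16×10⁻⁴))^(1/4) = 498 K.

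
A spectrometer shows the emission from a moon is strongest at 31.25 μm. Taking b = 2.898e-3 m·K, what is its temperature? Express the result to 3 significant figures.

T ≈ 92.7 K

Wien's law gives T = b/λ_max = (2.898×10⁻³ m·K)/(3.125×10⁻⁵ m) = 92.7 K.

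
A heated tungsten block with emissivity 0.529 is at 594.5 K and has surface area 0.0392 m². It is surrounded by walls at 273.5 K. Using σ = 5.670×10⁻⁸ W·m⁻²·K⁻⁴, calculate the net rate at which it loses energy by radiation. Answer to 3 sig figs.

Net loss ≈ 140 W

Area A = 0.0392 m².
Net radiated power P_net = εσA(T⁴ − T₀⁴) = 0.529×5.670×10⁻⁸×0.0392×(594.5⁴ − 273.5⁴).
T⁴ − T₀⁴ = 1.24913×10¹¹ − 5.59538×10⁹ = 1.19318×10¹¹ K⁴, so P_net = 140 W.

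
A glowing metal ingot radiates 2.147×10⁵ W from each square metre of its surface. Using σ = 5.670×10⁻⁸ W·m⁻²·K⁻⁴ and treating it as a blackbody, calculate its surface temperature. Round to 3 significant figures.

I = σT⁴, so T = (I/σ)^(1/4) = (2.147×10⁵/(5.670×10⁻⁸))^(1/4) = 1.39×10³ K.

T ≈ 1.39×10³ K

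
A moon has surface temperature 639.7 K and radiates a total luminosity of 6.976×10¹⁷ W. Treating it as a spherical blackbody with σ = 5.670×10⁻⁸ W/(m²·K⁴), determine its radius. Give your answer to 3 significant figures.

L = 4πR²σT⁴ ⇒ R = √(L/(4πσT⁴)).
σT⁴ = 9494.86 W/m², so R = √(6.976×10¹⁷/(4π×9494.86)) = 2.42×10⁶ m.

R ≈ 2.42×10⁶ m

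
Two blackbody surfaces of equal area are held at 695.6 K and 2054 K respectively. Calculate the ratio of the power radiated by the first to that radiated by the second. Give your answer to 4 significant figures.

With equal areas, P₁/P₂ = (T₁/T₂)⁴ = (695.6/2054)⁴ = 0.01315.

P₁/P₂ ≈ 0.01315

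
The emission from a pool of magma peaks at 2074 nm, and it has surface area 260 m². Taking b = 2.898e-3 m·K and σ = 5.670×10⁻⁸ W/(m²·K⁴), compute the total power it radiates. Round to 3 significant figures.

Wien's law: T = b/λ_max = 2.898×10⁻³/2.074×10⁻⁶ = 1397.30 K.
Area A = 260 m².
Then P = σAT⁴ = 5.670×10⁻⁸×260×(1397.30)⁴ = 5.62×10⁷ W.

P ≈ 5.62×10⁷ W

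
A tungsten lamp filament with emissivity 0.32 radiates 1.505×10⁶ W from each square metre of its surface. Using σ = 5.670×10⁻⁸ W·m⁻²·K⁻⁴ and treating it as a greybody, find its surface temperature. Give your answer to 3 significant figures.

I = εσT⁴, so T = (I/εσ)^(1/4) = (1.505×10⁶/(0.32×5.670×10⁻⁸))^(1/4) = 3.02×10³ K.

T ≈ 3.02×10³ K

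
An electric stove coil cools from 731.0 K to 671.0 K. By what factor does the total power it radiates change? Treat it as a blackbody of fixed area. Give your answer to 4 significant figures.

P₂/P₁ ≈ 0.7099

P ∝ T⁴, so P₂/P₁ = (T₂/T₁)⁴ = (671.0/731.0)⁴ = (0.917921)⁴ = 0.7099.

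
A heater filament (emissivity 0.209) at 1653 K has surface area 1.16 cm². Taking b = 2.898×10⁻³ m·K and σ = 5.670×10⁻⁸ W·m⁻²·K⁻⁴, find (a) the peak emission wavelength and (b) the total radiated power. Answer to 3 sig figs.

(a) λ_max = b/T = 2.898×10⁻³/1653 = 1.753×10⁻⁶ m = 1.75×10³ nm.
Area A = 1.16 cm² = 1.16×10⁻⁴ m².
(b) P = εσAT⁴ = 0.209×5.670×10⁻⁸×1.16×10⁻⁴×(1653)⁴ = 10.3 W.

λ_max ≈ 1.75×10³ nm; P ≈ 10.3 W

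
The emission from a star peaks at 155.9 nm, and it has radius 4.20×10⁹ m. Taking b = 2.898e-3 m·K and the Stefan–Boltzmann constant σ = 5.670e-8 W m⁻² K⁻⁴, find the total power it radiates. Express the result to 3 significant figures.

P ≈ 1.50×10³⁰ W

Wien's law: T = b/λ_max = 2.898×10⁻³/1.559×10⁻⁷ = 18588.8 K.
Surface area A = 4πR² = 4π(4.20×10⁹ m)² = 2.21671×10²⁰ m².
Then P = σAT⁴ = 5.670×10⁻⁸×2.21671×10²⁰×(18588.8)⁴ = 1.50×10³⁰ W.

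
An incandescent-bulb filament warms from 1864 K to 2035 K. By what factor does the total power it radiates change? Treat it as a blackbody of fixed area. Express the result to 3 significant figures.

P ∝ T⁴, so P₂/P₁ = (T₂/T₁)⁴ = (2035/1864)⁴ = (1.09174)⁴ = 1.42.

P₂/P₁ ≈ 1.42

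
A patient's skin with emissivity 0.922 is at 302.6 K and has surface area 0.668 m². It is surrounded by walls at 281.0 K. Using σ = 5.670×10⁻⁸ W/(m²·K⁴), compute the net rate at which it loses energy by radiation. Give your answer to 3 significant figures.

Net loss ≈ 75.1 W

Area A = 0.668 m².
Net radiated power P_net = εσA(T⁴ − T₀⁴) = 0.922×5.670×10⁻⁸×0.668×(302.6⁴ − 281.0⁴).
T⁴ − T₀⁴ = 8.38447×10⁹ − 6.23484×10⁹ = 2.14963×10⁹ K⁴, so P_net = 75.1 W.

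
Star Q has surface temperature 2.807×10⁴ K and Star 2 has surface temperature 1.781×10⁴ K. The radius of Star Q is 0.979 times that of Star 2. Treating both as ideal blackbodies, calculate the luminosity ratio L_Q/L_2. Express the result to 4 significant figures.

L_Q/L_2 ≈ 5.914

L ∝ R²T⁴, so L_Q/L_2 = (R_Q/R_2)²(T_Q/T_2)⁴ = (0.979)² × (2.807×10⁴/1.781×10⁴)⁴ = 0.958441 × 6.17041 = 5.914.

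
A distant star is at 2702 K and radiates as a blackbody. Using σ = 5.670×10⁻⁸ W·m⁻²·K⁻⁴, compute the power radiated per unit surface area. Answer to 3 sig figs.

I ≈ 3.02×10⁶ W/m²

Stefan–Boltzmann: I = σT⁴ = 5.670×10⁻⁸ × (2702)⁴ = 3.02×10⁶ W/m².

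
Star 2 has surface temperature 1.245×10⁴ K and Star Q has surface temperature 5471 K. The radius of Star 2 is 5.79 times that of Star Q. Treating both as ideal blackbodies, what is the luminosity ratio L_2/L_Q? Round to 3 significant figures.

L_2/L_Q ≈ 899

L ∝ R²T⁴, so L_2/L_Q = (R_2/R_Q)²(T_2/T_Q)⁴ = (5.79)² × (1.245×10⁴/5471)⁴ = 33.5241 × 26.8170 = 899.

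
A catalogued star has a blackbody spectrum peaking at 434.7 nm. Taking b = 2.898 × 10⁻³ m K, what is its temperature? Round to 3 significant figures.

T ≈ 6.67×10³ K

Wien's law gives T = b/λ_max = (2.898×10⁻³ m·K)/(4.347×10⁻⁷ m) = 6.67×10³ K.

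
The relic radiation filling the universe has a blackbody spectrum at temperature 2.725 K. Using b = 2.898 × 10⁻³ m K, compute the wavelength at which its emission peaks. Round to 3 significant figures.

Wien's displacement law: λ_max = b/T = (2.898×10⁻³ m·K)/(2.725 K) = 1.063×10⁻³ m.
That is 1.06×10⁻³ m, in the microwave range.

λ_max ≈ 1.06×10⁻³ m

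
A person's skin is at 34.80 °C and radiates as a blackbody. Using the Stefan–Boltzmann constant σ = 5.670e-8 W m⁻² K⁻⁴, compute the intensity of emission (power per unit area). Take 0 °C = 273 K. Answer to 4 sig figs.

I ≈ 508.9 W/m²

T = 34.80 °C + 273 = 307.80 K.
Stefan–Boltzmann: I = σT⁴ = 5.670×10⁻⁸ × (307.80)⁴ = 508.9 W/m².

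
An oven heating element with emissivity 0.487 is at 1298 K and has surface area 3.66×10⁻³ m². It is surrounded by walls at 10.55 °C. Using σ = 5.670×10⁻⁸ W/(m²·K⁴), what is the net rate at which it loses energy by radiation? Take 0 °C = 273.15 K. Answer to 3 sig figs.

Net loss ≈ 286 W

Surroundings: T = 10.55 °C + 273.15 = 283.70 K.
Area A = 3.66×10⁻³ m².
Net radiated power P_net = εσA(T⁴ − T₀⁴) = 0.487×5.670×10⁻⁸×3.66×10⁻³×(1298⁴ − 283.70⁴).
T⁴ − T₀⁴ = 2.83856×10¹² − 6.47795×10⁹ = 2.83208×10¹² K⁴, so P_net = 286 W.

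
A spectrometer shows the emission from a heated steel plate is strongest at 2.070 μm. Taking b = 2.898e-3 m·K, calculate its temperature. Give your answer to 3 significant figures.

Wien's law gives T = b/λ_max = (2.898×10⁻³ m·K)/(2.070×10⁻⁶ m) = 1.40×10³ K.

T ≈ 1.40×10³ K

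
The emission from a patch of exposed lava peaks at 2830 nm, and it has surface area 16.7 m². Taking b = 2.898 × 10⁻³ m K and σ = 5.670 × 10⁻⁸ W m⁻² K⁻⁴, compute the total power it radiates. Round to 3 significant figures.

Wien's law: T = b/λ_max = 2.898×10⁻³/2.830×10⁻⁶ = 1024.03 K.
Area A = 16.7 m².
Then P = σAT⁴ = 5.670×10⁻⁸×16.7×(1024.03)⁴ = 1.04×10⁶ W.

P ≈ 1.04×10⁶ W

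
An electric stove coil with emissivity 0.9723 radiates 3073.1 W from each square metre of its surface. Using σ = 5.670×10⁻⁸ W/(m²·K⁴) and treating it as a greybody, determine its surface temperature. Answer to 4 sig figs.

I = εσT⁴, so T = (I/εσ)^(1/4) = (3073.1/(0.9723×5.670×10⁻⁸))^(1/4) = 485.9 K.

T ≈ 485.9 K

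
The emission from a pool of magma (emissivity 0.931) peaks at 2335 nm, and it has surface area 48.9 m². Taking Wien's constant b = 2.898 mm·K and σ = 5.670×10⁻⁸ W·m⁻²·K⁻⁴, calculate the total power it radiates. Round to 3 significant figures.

Wien's law: T = b/λ_max = 2.898×10⁻³/2.335×10⁻⁶ = 1241.11 K.
Area A = 48.9 m².
Then P = εσAT⁴ = 0.931×5.670×10⁻⁸×48.9×(1241.11)⁴ = 6.12×10⁶ W.

P ≈ 6.12×10⁶ W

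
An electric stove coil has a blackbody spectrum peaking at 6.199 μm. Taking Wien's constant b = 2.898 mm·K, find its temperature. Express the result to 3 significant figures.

Wien's law gives T = b/λ_max = (2.898×10⁻³ m·K)/(6.199×10⁻⁶ m) = 467 K.

T ≈ 467 K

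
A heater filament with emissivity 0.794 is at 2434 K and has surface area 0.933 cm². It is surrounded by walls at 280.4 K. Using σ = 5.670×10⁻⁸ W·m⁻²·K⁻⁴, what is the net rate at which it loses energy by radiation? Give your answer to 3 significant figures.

Net loss ≈ 147 W

Area A = 0.933 cm² = 9.33×10⁻⁵ m².
Net radiated power P_net = εσA(T⁴ − T₀⁴) = 0.794×5.670×10⁻⁸×9.33×10⁻⁵×(2434⁴ − 280.4⁴).
T⁴ − T₀⁴ = 3.50980×10¹³ − 6.18176×10⁹ = 3.50918×10¹³ K⁴, so P_net = 147 W.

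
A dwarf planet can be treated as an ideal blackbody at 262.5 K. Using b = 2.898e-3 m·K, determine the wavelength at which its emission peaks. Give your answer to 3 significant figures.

Wien's displacement law: λ_max = b/T = (2.898×10⁻³ m·K)/(262.5 K) = 1.104×10⁻⁵ m.
That is 11.0 μm, in the infrared range.

λ_max ≈ 11.0 μm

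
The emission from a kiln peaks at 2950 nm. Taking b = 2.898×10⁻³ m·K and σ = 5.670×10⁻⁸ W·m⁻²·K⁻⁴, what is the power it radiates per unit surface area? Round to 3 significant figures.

Wien's law: T = b/λ_max = 2.898×10⁻³/2.950×10⁻⁶ = 982.373 K.
Then I = σT⁴ = 5.670×10⁻⁸×(982.373)⁴ = 5.28×10⁴ W/m².

I ≈ 5.28×10⁴ W/m²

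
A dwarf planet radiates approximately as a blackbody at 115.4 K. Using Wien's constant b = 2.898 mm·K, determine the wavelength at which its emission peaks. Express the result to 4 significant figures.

Wien's displacement law: λ_max = b/T = (2.898×10⁻³ m·K)/(115.4 K) = 2.5113×10⁻⁵ m.
That is 25.11 μm, in the infrared range.

λ_max ≈ 25.11 μm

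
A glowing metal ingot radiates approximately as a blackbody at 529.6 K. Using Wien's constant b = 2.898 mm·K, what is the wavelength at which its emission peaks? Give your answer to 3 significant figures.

Wien's displacement law: λ_max = b/T = (2.898×10⁻³ m·K)/(529.6 K) = 5.472×10⁻⁶ m.
That is 5.47 μm, in the infrared range.

λ_max ≈ 5.47 μm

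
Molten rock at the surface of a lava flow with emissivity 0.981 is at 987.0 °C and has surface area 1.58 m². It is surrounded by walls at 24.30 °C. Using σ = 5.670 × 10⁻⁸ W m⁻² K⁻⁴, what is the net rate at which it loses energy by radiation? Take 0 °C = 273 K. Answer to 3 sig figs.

T = 987.0 °C + 273 = 1260.0 K.
Surroundings: T = 24.30 °C + 273 = 297.30 K.
Area A = 1.58 m².
Net radiated power P_net = εσA(T⁴ − T₀⁴) = 0.981×5.670×10⁻⁸×1.58×(1260.0⁴ − 297.30⁴).
T⁴ − T₀⁴ = 2.52047×10¹² − 7.81231×10⁹ = 2.51266×10¹² K⁴, so P_net = 2.21×10⁵ W.

Net loss ≈ 2.21×10⁵ W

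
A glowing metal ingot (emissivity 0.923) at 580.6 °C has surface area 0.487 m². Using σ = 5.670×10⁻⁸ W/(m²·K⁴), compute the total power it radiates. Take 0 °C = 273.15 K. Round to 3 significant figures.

P ≈ 1.35×10⁴ W

T = 580.6 °C + 273.15 = 853.75 K.
Area A = 0.487 m².
P = εσAT⁴ = 0.923 × 5.670×10⁻⁸ × 0.487 × (853.75)⁴ = 1.35×10⁴ W.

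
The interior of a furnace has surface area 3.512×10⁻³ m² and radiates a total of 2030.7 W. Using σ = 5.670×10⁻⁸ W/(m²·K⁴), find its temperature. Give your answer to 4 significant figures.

T ≈ 1787 K

Area A = 3.512×10⁻³ m².
P = σAT⁴ ⇒ T = (P/(σA))^(1/4) = (2030.7/(5.670×10⁻⁸×3.512×10⁻³))^(1/4) = 1787 K.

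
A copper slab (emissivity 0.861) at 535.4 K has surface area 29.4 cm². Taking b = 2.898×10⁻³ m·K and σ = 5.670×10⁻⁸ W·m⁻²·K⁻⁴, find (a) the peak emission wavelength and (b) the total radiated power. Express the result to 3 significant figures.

(a) λ_max = b/T = 2.898×10⁻³/535.4 = 5.413×10⁻⁶ m = 5.41 μm.
Area A = 29.4 cm² = 2.94×10⁻³ m².
(b) P = εσAT⁴ = 0.861×5.670×10⁻⁸×2.94×10⁻³×(535.4)⁴ = 11.8 W.

λ_max ≈ 5.41 μm; P ≈ 11.8 W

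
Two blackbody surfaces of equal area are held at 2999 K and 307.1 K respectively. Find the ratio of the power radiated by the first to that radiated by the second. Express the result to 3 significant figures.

P₁/P₂ ≈ 9.09×10³

With equal areas, P₁/P₂ = (T₁/T₂)⁴ = (2999/307.1)⁴ = 9.09×10³.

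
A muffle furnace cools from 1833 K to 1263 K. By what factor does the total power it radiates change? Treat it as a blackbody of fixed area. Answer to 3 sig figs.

P₂/P₁ ≈ 0.225

P ∝ T⁴, so P₂/P₁ = (T₂/T₁)⁴ = (1263/1833)⁴ = (0.689034)⁴ = 0.225.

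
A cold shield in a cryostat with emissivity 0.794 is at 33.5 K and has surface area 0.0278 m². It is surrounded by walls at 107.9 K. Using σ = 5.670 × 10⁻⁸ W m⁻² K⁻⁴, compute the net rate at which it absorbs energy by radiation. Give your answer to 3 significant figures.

Area A = 0.0278 m².
Net radiated power P_net = εσA(T⁴ − T₀⁴) = 0.794×5.670×10⁻⁸×0.0278×(33.5⁴ − 107.9⁴).
T⁴ − T₀⁴ = 1.25945×10⁶ − 1.35546×10⁸ = -1.34287×10⁸ K⁴, so P_net = -0.168 W — negative, meaning a net gain of 0.168 W.

Net gain ≈ 0.168 W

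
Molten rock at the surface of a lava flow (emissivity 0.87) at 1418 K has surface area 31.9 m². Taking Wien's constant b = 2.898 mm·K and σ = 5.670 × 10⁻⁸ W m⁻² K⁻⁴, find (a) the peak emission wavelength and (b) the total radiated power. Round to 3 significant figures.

(a) λ_max = b/T = 2.898×10⁻³/1418 = 2.044×10⁻⁶ m = 2.04 μm.
Area A = 31.9 m².
(b) P = εσAT⁴ = 0.87×5.670×10⁻⁸×31.9×(1418)⁴ = 6.36×10⁶ W.

λ_max ≈ 2.04 μm; P ≈ 6.36×10⁶ W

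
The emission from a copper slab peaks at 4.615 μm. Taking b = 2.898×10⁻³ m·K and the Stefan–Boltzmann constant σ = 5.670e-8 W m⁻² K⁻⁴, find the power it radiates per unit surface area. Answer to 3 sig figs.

I ≈ 8.82×10³ W/m²

Wien's law: T = b/λ_max = 2.898×10⁻³/4.615×10⁻⁶ = 627.952 K.
Then I = σT⁴ = 5.670×10⁻⁸×(627.952)⁴ = 8.82×10³ W/m².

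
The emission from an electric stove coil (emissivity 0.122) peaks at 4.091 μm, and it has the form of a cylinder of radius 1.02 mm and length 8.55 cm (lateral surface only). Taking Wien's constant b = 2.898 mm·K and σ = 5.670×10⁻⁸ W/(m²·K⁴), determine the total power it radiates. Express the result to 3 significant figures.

Wien's law: T = b/λ_max = 2.898×10⁻³/4.091×10⁻⁶ = 708.384 K.
Lateral area A = 2πrL = 2π×1.02×10⁻³×0.0855 = 5.47957×10⁻⁴ m².
Then P = εσAT⁴ = 0.122×5.670×10⁻⁸×5.47957×10⁻⁴×(708.384)⁴ = 0.954 W.

P ≈ 0.954 W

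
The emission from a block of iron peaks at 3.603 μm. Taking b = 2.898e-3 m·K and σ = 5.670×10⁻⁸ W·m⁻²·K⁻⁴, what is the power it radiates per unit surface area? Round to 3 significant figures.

Wien's law: T = b/λ_max = 2.898×10⁻³/3.603×10⁻⁶ = 804.330 K.
Then I = σT⁴ = 5.670×10⁻⁸×(804.330)⁴ = 2.37×10⁴ W/m².

I ≈ 2.37×10⁴ W/m²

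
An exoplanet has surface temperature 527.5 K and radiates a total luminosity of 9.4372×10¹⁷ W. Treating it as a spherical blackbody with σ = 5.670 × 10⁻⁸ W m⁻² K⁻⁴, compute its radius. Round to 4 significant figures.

R ≈ 4.136×10⁶ m

L = 4πR²σT⁴ ⇒ R = √(L/(4πσT⁴)).
σT⁴ = 4390.08 W/m², so R = √(9.4372×10¹⁷/(4π×4390.08)) = 4.136×10⁶ m.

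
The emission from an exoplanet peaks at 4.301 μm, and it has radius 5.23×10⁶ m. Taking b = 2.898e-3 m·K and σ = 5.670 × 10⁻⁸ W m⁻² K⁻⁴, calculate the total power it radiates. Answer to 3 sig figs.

Wien's law: T = b/λ_max = 2.898×10⁻³/4.301×10⁻⁶ = 673.797 K.
Surface area A = 4πR² = 4π(5.23×10⁶ m)² = 3.43727×10¹⁴ m².
Then P = σAT⁴ = 5.670×10⁻⁸×3.43727×10¹⁴×(673.797)⁴ = 4.02×10¹⁸ W.

P ≈ 4.02×10¹⁸ W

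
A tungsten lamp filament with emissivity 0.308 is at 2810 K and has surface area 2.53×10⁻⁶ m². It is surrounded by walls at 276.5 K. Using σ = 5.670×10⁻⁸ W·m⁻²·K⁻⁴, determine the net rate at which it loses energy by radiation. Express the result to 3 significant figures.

Area A = 2.53×10⁻⁶ m².
Net radiated power P_net = εσA(T⁴ − T₀⁴) = 0.308×5.670×10⁻⁸×2.53×10⁻⁶×(2810⁴ − 276.5⁴).
T⁴ − T₀⁴ = 6.23484×10¹³ − 5.84495×10⁹ = 6.23426×10¹³ K⁴, so P_net = 2.75 W.

Net loss ≈ 2.75 W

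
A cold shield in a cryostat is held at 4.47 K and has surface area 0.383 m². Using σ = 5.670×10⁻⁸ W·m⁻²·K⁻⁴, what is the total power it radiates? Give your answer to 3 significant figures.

Area A = 0.383 m².
P = σAT⁴ = 5.670×10⁻⁸ × 0.383 × (4.47)⁴ = 8.67×10⁻⁶ W.

P ≈ 8.67×10⁻⁶ W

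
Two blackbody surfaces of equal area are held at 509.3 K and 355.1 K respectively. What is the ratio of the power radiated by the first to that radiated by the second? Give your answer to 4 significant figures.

With equal areas, P₁/P₂ = (T₁/T₂)⁴ = (509.3/355.1)⁴ = 4.231.

P₁/P₂ ≈ 4.231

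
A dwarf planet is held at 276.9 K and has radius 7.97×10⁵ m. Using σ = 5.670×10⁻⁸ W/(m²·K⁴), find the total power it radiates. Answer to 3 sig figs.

P ≈ 2.66×10¹⁵ W

Surface area A = 4πR² = 4π(7.97×10⁵ m)² = 7.98227×10¹² m².
P = σAT⁴ = 5.670×10⁻⁸ × 7.98227×10¹² × (276.9)⁴ = 2.66×10¹⁵ W.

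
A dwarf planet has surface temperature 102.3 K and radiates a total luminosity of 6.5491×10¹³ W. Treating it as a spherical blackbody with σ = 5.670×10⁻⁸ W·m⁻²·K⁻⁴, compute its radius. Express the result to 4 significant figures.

R ≈ 9.161×10⁵ m

L = 4πR²σT⁴ ⇒ R = √(L/(4πσT⁴)).
σT⁴ = 6.20991 W/m², so R = √(6.5491×10¹³/(4π×6.20991)) = 9.161×10⁵ m.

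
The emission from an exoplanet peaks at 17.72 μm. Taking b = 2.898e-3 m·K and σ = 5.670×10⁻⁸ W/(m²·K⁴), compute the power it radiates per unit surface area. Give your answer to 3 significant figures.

I ≈ 40.6 W/m²

Wien's law: T = b/λ_max = 2.898×10⁻³/1.772×10⁻⁵ = 163.544 K.
Then I = σT⁴ = 5.670×10⁻⁸×(163.544)⁴ = 40.6 W/m².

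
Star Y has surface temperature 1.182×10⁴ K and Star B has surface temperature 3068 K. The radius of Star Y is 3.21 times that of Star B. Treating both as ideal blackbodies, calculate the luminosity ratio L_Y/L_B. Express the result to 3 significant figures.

L ∝ R²T⁴, so L_Y/L_B = (R_Y/R_B)²(T_Y/T_B)⁴ = (3.21)² × (1.182×10⁴/3068)⁴ = 10.3041 × 220.317 = 2.27×10³.

L_Y/L_B ≈ 2.27×10³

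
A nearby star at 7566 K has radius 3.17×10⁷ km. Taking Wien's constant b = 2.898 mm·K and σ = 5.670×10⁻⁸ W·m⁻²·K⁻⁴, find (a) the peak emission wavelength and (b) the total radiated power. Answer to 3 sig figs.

λ_max ≈ 383 nm; P ≈ 2.35×10³⁰ W

(a) λ_max = b/T = 2.898×10⁻³/7566 = 3.830×10⁻⁷ m = 383 nm.
Surface area A = 4πR² = 4π(3.17×10¹⁰ m)² = 1.26278×10²² m².
(b) P = σAT⁴ = 5.670×10⁻⁸×1.26278×10²²×(7566)⁴ = 2.35×10³⁰ W.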